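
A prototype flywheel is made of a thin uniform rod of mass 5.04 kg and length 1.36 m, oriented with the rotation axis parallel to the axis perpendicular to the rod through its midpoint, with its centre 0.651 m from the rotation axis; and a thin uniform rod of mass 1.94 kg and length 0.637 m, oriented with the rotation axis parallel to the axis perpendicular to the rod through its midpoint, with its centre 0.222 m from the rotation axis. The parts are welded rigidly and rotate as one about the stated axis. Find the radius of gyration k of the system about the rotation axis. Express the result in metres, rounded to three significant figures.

Thin rod: I_cm = (1/12)ML² = (1/12)(5.04)(1.36)² = 0.77683 kg m^2; centre at d = 0.651 m, so the parallel axis theorem gives I = 0.77683 + (5.04)(0.651)² = 2.9128 kg m^2.
Thin rod: I_cm = (1/12)ML² = (1/12)(1.94)(0.637)² = 0.065599 kg m^2; centre at d = 0.222 m, so the parallel axis theorem gives I = 0.065599 + (1.94)(0.222)² = 0.16121 kg m^2.
Total I = 3.074 kg m^2; total mass M = 6.98 kg.
k = √(I/M) = √(3.074/6.98) = 0.66363 m.

0.664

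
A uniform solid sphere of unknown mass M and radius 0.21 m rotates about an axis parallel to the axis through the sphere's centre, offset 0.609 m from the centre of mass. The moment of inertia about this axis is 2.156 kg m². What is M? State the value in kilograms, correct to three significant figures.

I = I_cm + Md² = (2/5)MR² + Md² = M·[0.4·(0.21)² + (0.609)²] = M·0.38852.
So M = 2.156 / 0.38852 = 5.5492 kg.

5.55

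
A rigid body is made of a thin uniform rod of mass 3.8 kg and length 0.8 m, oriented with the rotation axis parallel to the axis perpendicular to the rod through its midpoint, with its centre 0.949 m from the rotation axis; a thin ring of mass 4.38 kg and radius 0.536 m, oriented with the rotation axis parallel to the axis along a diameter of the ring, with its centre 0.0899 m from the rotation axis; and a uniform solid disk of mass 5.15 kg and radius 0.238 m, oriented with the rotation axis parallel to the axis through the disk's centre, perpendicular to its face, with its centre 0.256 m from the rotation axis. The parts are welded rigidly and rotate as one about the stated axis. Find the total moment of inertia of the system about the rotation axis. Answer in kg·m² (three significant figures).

4.77

Thin rod: I_cm = (1/12)ML² = (1/12)(3.8)(0.8)² = 0.20267 kg·m²; centre at d = 0.949 m, so I = I_cm + Md² gives I = 0.20267 + (3.8)(0.949)² = 3.625 kg·m².
Thin ring: I_cm = (1/2)MR² = (1/2)(4.38)(0.536)² = 0.62918 kg·m²; centre at d = 0.0899 m, so I = I_cm + Md² gives I = 0.62918 + (4.38)(0.0899)² = 0.66458 kg·m².
Solid disk: I_cm = (1/2)MR² = (1/2)(5.15)(0.238)² = 0.14586 kg·m²; centre at d = 0.256 m, so I = I_cm + Md² gives I = 0.14586 + (5.15)(0.256)² = 0.48337 kg·m².
Total I = 3.625 + 0.66458 + 0.48337 = 4.7729 kg·m².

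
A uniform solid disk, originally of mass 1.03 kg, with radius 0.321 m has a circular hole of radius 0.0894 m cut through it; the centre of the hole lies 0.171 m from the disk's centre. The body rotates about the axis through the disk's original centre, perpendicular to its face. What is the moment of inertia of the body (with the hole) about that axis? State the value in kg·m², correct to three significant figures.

0.0504

Unpierced body about its centre: I₀ = (1/2)MR² = (1/2)(1.03)(0.321)² = 0.053066 kg·m².
The removed disk has mass m = M·(r/R)² = (1.03)(0.0894/0.321)² = 0.079892 kg (same uniform areal density).
Its moment of inertia about the rotation axis (parallel-axis theorem): I_hole = (1/2)mr² + md² = (1/2)(0.079892)(0.0894)² + (0.079892)(0.171)² = 0.0026554 kg·m².
Treating the hole as negative mass, I = I₀ − I_hole = 0.053066 − 0.0026554 = 0.050411 kg·m².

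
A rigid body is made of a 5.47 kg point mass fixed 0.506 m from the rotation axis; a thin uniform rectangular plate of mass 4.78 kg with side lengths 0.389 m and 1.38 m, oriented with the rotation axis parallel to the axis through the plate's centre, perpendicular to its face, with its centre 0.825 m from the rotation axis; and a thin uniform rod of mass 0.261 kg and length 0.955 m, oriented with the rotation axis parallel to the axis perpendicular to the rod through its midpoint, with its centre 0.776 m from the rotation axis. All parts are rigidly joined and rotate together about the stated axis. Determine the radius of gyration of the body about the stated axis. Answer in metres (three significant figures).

Point mass: I_cm = 0; centre at d = 0.506 m, so I = I_cm + Md² gives I = 0 + (5.47)(0.506)² = 1.4005 kg m².
Rectangular plate: I_cm = (1/12)M(a²+b²) = (1/12)(4.78)[(0.389)² + (1.38)²] = 0.81886 kg m²; centre at d = 0.825 m, so I = I_cm + Md² gives I = 0.81886 + (4.78)(0.825)² = 4.0722 kg m².
Thin rod: I_cm = (1/12)ML² = (1/12)(0.261)(0.955)² = 0.019837 kg m²; centre at d = 0.776 m, so I = I_cm + Md² gives I = 0.019837 + (0.261)(0.776)² = 0.177 kg m².
Total I = 5.6498 kg m²; total mass M = 10.511 kg.
k = √(I/M) = √(5.6498/10.511) = 0.73315 m.

0.733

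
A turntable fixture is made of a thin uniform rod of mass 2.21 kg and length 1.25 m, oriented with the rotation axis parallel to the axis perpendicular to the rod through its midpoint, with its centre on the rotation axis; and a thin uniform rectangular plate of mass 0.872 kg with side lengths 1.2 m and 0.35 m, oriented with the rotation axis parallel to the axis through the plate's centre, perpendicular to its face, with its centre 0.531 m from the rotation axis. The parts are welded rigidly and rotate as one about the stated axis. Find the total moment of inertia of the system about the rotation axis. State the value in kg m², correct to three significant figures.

0.647

Thin rod: I_cm = (1/12)ML² = (1/12)(2.21)(1.25)² = 0.28776 kg m²; axis through the centre, so I = 0.28776 kg m².
Rectangular plate: I_cm = (1/12)M(a²+b²) = (1/12)(0.872)[(1.2)² + (0.35)²] = 0.11354 kg m²; centre at d = 0.531 m, so I = I_cm + Md² gives I = 0.11354 + (0.872)(0.531)² = 0.35941 kg m².
Total I = 0.28776 + 0.35941 = 0.64717 kg m².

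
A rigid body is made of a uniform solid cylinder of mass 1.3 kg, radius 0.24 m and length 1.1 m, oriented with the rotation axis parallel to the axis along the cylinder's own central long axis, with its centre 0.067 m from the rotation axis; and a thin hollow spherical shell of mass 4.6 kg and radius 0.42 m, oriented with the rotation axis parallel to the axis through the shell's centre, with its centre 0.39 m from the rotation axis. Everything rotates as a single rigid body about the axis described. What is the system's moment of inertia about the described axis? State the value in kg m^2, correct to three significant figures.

1.28

Solid cylinder: I_cm = (1/2)MR² = (1/2)(1.3)(0.24)² = 0.03744 kg m^2; centre at d = 0.067 m, so I = I_cm + Md² gives I = 0.03744 + (1.3)(0.067)² = 0.043276 kg m^2.
Spherical shell: I_cm = (2/3)MR² = (2/3)(4.6)(0.42)² = 0.54096 kg m^2; centre at d = 0.39 m, so I = I_cm + Md² gives I = 0.54096 + (4.6)(0.39)² = 1.2406 kg m^2.
Total I = 0.043276 + 1.2406 = 1.2839 kg m^2.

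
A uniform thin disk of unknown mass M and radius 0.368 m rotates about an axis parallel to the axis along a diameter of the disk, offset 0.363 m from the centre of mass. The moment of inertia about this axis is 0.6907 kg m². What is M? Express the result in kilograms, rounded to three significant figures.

4.17

I = I_cm + Md² = (1/4)MR² + Md² = M·[0.25·(0.368)² + (0.363)²] = M·0.16562.
So M = 0.6907 / 0.16562 = 4.1703 kg.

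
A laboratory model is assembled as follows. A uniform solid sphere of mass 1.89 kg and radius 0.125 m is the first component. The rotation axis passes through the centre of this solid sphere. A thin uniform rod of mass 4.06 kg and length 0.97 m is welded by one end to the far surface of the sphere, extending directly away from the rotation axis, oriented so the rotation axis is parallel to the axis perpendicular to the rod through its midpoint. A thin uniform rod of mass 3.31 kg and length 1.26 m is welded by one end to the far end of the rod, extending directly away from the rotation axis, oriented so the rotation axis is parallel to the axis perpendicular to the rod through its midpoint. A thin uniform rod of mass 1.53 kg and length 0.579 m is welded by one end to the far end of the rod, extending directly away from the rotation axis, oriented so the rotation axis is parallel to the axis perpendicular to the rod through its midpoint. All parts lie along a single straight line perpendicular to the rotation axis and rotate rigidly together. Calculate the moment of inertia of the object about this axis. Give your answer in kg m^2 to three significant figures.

Solid sphere: I_cm = (2/5)MR² = (2/5)(1.89)(0.125)² = 0.011813 kg m^2; axis through the centre, so I = 0.011813 kg m^2.
Thin rod: I_cm = (1/12)ML² = (1/12)(4.06)(0.97)² = 0.31834 kg m^2; centre at d = 0.125 + 0.485 = 0.61 m, so the parallel axis theorem gives I = 0.31834 + (4.06)(0.61)² = 1.8291 kg m^2.
Thin rod: I_cm = (1/12)ML² = (1/12)(3.31)(1.26)² = 0.43791 kg m^2; centre at d = 0.125 + 0.485 + 0.485 + 0.63 = 1.725 m, so the parallel axis theorem gives I = 0.43791 + (3.31)(1.725)² = 10.287 kg m^2.
Thin rod: I_cm = (1/12)ML² = (1/12)(1.53)(0.579)² = 0.042743 kg m^2; centre at d = 0.125 + 0.485 + 0.485 + 0.63 + 0.63 + 0.2895 = 2.6445 m, so the parallel axis theorem gives I = 0.042743 + (1.53)(2.6445)² = 10.743 kg m^2.
Total I = 0.011813 + 1.8291 + 10.287 + 10.743 = 22.871 kg m^2.

22.9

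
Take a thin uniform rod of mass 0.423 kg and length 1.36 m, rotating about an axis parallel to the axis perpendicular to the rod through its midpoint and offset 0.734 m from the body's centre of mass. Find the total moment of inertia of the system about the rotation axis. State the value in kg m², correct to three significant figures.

0.293

I_cm = (1/12)ML² = (1/12)(0.423)(1.36)² = 0.065198 kg m²; centre at d = 0.734 m, so the parallel axis theorem gives I = 0.065198 + (0.423)(0.734)² = 0.29309 kg m².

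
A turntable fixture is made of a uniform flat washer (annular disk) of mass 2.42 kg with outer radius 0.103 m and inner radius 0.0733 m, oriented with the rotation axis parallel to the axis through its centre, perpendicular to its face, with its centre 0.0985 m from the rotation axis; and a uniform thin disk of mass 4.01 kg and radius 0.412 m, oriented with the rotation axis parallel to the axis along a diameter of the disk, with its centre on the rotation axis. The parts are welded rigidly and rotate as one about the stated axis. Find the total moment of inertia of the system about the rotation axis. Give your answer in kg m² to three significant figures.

0.213

Annular disk: I_cm = (1/2)M(R²+r²) = (1/2)(2.42)[(0.103)² + (0.0733)²] = 0.019338 kg m²; centre at d = 0.0985 m, so the parallel axis theorem gives I = 0.019338 + (2.42)(0.0985)² = 0.042818 kg m².
Thin disk: I_cm = (1/4)MR² = (1/4)(4.01)(0.412)² = 0.17017 kg m²; axis through the centre, so I = 0.17017 kg m².
Total I = 0.042818 + 0.17017 = 0.21299 kg m².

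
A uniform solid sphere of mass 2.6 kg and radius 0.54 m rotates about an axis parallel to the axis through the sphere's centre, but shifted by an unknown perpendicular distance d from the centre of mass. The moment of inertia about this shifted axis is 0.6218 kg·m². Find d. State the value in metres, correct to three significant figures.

0.350

About the centre-of-mass axis, I_cm = (2/5)MR² = (2/5)(2.6)(0.54)² = 0.30326 kg·m².
Parallel axis theorem: I = I_cm + Md², so Md² = 0.6218 − 0.30326 = 0.31854 kg·m².
d = √(0.31854 / 2.6) = 0.35002 m.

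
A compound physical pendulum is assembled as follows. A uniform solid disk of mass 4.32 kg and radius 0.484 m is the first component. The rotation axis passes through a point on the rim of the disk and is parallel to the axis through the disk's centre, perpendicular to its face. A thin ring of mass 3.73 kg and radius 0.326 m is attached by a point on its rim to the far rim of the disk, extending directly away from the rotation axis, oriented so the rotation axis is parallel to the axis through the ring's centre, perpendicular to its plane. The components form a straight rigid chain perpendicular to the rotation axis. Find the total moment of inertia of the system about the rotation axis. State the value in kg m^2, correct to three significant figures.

Solid disk: I_cm = (1/2)MR² = (1/2)(4.32)(0.484)² = 0.50599 kg m^2; centre at d = 0.484 m, so the parallel axis theorem gives I = 0.50599 + (4.32)(0.484)² = 1.518 kg m^2.
Thin ring: I_cm = MR² = (3.73)(0.326)² = 0.39641 kg m^2; centre at d = 0.484 + 0.484 + 0.326 = 1.294 m, so the parallel axis theorem gives I = 0.39641 + (3.73)(1.294)² = 6.6421 kg m^2.
Total I = 1.518 + 6.6421 = 8.16 kg m^2.

8.16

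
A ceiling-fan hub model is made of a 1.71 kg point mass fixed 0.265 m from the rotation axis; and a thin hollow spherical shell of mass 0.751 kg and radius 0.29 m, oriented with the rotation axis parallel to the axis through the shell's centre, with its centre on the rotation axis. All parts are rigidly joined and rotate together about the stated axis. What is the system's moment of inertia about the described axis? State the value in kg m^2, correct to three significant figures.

0.162

Point mass: I_cm = 0; centre at d = 0.265 m, so I = I_cm + Md² gives I = 0 + (1.71)(0.265)² = 0.12008 kg m^2.
Spherical shell: I_cm = (2/3)MR² = (2/3)(0.751)(0.29)² = 0.042106 kg m^2; axis through the centre, so I = 0.042106 kg m^2.
Total I = 0.12008 + 0.042106 = 0.16219 kg m^2.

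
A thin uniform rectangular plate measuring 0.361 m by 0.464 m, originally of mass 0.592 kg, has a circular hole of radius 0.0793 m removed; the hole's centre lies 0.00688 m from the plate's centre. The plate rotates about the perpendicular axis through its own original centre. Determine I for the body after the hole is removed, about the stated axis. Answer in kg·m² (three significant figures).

Unpierced body about its centre: I₀ = (1/12)M(a²+b²) = (1/12)(0.592)[(0.361)² + (0.464)²] = 0.01705 kg·m².
The removed disk has mass m = M·πr²/(ab) = (0.592)·π(0.0793)²/(0.361·0.464) = 0.069822 kg (same uniform areal density).
Its moment of inertia about the rotation axis (parallel-axis theorem): I_hole = (1/2)mr² + md² = (1/2)(0.069822)(0.0793)² + (0.069822)(0.00688)² = 0.00022284 kg·m².
Treating the hole as negative mass, I = I₀ − I_hole = 0.01705 − 0.00022284 = 0.016828 kg·m².

0.0168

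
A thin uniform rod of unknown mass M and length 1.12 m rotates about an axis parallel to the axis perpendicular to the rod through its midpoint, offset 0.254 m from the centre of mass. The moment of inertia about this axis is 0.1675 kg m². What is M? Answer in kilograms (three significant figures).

0.991

I = I_cm + Md² = (1/12)ML² + Md² = M·[0.0833333·(1.12)² + (0.254)²] = M·0.16905.
So M = 0.1675 / 0.16905 = 0.99084 kg.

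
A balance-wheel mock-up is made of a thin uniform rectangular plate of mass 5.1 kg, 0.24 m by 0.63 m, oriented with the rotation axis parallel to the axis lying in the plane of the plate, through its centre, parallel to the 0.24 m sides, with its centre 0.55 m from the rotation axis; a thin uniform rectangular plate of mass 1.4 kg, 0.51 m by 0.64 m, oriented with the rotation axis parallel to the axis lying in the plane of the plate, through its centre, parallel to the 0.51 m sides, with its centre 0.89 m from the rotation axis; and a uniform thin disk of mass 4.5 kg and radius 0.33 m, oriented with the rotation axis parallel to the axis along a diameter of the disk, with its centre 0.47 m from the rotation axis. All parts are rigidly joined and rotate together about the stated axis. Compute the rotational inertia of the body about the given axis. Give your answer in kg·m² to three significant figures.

3.98

Rectangular plate: I_cm = (1/12)Mb² = (1/12)(5.1)(0.63)² = 0.16868 kg·m²; centre at d = 0.55 m, so I = I_cm + Md² gives I = 0.16868 + (5.1)(0.55)² = 1.7114 kg·m².
Rectangular plate: I_cm = (1/12)Mb² = (1/12)(1.4)(0.64)² = 0.047787 kg·m²; centre at d = 0.89 m, so I = I_cm + Md² gives I = 0.047787 + (1.4)(0.89)² = 1.1567 kg·m².
Thin disk: I_cm = (1/4)MR² = (1/4)(4.5)(0.33)² = 0.12251 kg·m²; centre at d = 0.47 m, so I = I_cm + Md² gives I = 0.12251 + (4.5)(0.47)² = 1.1166 kg·m².
Total I = 1.7114 + 1.1567 + 1.1166 = 3.9847 kg·m².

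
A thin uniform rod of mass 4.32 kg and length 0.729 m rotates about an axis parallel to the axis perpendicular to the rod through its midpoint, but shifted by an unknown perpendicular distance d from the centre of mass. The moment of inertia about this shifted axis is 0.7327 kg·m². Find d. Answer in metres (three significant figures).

0.354

About the centre-of-mass axis, I_cm = (1/12)ML² = (1/12)(4.32)(0.729)² = 0.19132 kg·m².
Parallel axis theorem: I = I_cm + Md², so Md² = 0.7327 − 0.19132 = 0.54138 kg·m².
d = √(0.54138 / 4.32) = 0.35401 m.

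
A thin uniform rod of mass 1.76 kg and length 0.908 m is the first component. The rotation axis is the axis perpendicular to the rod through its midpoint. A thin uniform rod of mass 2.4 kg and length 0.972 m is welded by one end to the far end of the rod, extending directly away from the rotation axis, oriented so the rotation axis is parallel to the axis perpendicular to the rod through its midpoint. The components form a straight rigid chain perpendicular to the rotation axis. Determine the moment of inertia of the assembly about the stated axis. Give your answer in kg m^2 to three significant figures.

2.43

Thin rod: I_cm = (1/12)ML² = (1/12)(1.76)(0.908)² = 0.12092 kg m^2; axis through the centre, so I = 0.12092 kg m^2.
Thin rod: I_cm = (1/12)ML² = (1/12)(2.4)(0.972)² = 0.18896 kg m^2; centre at d = 0.454 + 0.486 = 0.94 m, so the parallel axis theorem gives I = 0.18896 + (2.4)(0.94)² = 2.3096 kg m^2.
Total I = 0.12092 + 2.3096 = 2.4305 kg m^2.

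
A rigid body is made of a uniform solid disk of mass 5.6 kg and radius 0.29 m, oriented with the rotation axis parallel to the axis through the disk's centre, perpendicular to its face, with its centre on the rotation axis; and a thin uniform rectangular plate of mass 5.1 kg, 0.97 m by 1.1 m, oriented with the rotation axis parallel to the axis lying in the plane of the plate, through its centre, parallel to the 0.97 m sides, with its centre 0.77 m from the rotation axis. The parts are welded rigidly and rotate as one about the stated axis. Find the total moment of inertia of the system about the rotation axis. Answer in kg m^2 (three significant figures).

3.77

Solid disk: I_cm = (1/2)MR² = (1/2)(5.6)(0.29)² = 0.23548 kg m^2; axis through the centre, so I = 0.23548 kg m^2.
Rectangular plate: I_cm = (1/12)Mb² = (1/12)(5.1)(1.1)² = 0.51425 kg m^2; centre at d = 0.77 m, so I = I_cm + Md² gives I = 0.51425 + (5.1)(0.77)² = 3.538 kg m^2.
Total I = 0.23548 + 3.538 = 3.7735 kg m^2.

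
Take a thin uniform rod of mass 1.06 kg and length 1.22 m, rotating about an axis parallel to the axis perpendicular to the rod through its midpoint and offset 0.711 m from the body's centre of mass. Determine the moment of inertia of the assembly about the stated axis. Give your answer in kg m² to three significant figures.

0.667

I_cm = (1/12)ML² = (1/12)(1.06)(1.22)² = 0.13148 kg m²; centre at d = 0.711 m, so the parallel axis theorem gives I = 0.13148 + (1.06)(0.711)² = 0.66733 kg m².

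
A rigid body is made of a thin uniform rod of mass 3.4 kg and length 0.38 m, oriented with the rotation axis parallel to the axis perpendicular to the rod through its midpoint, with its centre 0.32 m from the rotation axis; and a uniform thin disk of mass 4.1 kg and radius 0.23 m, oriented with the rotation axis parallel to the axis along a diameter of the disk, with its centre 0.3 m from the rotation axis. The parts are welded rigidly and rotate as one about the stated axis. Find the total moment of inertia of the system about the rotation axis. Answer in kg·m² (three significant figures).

0.812

Thin rod: I_cm = (1/12)ML² = (1/12)(3.4)(0.38)² = 0.040913 kg·m²; centre at d = 0.32 m, so the parallel axis theorem gives I = 0.040913 + (3.4)(0.32)² = 0.38907 kg·m².
Thin disk: I_cm = (1/4)MR² = (1/4)(4.1)(0.23)² = 0.054222 kg·m²; centre at d = 0.3 m, so the parallel axis theorem gives I = 0.054222 + (4.1)(0.3)² = 0.42322 kg·m².
Total I = 0.38907 + 0.42322 = 0.8123 kg·m².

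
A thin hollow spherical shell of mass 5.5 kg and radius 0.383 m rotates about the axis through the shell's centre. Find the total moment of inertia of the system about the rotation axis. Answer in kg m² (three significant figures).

0.538

I_cm = (2/3)MR² = (2/3)(5.5)(0.383)² = 0.53786 kg m²; axis through the centre, so I = 0.53786 kg m².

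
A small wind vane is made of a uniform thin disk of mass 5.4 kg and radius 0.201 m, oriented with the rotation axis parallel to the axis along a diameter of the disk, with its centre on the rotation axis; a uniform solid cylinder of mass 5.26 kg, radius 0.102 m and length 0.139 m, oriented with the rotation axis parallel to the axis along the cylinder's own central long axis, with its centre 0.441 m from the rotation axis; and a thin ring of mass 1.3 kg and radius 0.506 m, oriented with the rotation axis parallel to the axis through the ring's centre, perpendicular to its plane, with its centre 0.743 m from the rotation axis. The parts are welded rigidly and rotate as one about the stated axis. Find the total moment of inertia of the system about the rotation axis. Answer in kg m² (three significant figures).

2.16

Thin disk: I_cm = (1/4)MR² = (1/4)(5.4)(0.201)² = 0.054541 kg m²; axis through the centre, so I = 0.054541 kg m².
Solid cylinder: I_cm = (1/2)MR² = (1/2)(5.26)(0.102)² = 0.027363 kg m²; centre at d = 0.441 m, so I = I_cm + Md² gives I = 0.027363 + (5.26)(0.441)² = 1.0503 kg m².
Thin ring: I_cm = MR² = (1.3)(0.506)² = 0.33285 kg m²; centre at d = 0.743 m, so I = I_cm + Md² gives I = 0.33285 + (1.3)(0.743)² = 1.0505 kg m².
Total I = 0.054541 + 1.0503 + 1.0505 = 2.1554 kg m².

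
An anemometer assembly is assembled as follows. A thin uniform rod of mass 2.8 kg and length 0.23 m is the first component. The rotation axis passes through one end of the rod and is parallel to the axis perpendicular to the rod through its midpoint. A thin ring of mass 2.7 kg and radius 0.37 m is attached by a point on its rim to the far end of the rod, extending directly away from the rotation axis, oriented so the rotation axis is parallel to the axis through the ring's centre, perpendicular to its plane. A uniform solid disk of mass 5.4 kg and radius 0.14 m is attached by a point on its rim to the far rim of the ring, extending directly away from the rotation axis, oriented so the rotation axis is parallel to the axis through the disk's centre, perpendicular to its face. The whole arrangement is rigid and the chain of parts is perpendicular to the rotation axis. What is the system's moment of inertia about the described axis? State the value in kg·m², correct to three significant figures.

Thin rod: I_cm = (1/12)ML² = (1/12)(2.8)(0.23)² = 0.012343 kg·m²; centre at d = 0.115 m, so I = I_cm + Md² gives I = 0.012343 + (2.8)(0.115)² = 0.049373 kg·m².
Thin ring: I_cm = MR² = (2.7)(0.37)² = 0.36963 kg·m²; centre at d = 0.115 + 0.115 + 0.37 = 0.6 m, so I = I_cm + Md² gives I = 0.36963 + (2.7)(0.6)² = 1.3416 kg·m².
Solid disk: I_cm = (1/2)MR² = (1/2)(5.4)(0.14)² = 0.05292 kg·m²; centre at d = 0.115 + 0.115 + 0.37 + 0.37 + 0.14 = 1.11 m, so I = I_cm + Md² gives I = 0.05292 + (5.4)(1.11)² = 6.7063 kg·m².
Total I = 0.049373 + 1.3416 + 6.7063 = 8.0973 kg·m².

8.10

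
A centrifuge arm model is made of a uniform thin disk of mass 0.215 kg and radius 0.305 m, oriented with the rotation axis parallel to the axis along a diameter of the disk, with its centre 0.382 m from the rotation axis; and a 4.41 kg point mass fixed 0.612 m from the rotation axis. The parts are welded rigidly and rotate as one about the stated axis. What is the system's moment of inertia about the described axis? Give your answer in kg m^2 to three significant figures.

1.69

Thin disk: I_cm = (1/4)MR² = (1/4)(0.215)(0.305)² = 0.0050001 kg m^2; centre at d = 0.382 m, so the parallel axis theorem gives I = 0.0050001 + (0.215)(0.382)² = 0.036374 kg m^2.
Point mass: I_cm = 0; centre at d = 0.612 m, so the parallel axis theorem gives I = 0 + (4.41)(0.612)² = 1.6517 kg m^2.
Total I = 0.036374 + 1.6517 = 1.6881 kg m^2.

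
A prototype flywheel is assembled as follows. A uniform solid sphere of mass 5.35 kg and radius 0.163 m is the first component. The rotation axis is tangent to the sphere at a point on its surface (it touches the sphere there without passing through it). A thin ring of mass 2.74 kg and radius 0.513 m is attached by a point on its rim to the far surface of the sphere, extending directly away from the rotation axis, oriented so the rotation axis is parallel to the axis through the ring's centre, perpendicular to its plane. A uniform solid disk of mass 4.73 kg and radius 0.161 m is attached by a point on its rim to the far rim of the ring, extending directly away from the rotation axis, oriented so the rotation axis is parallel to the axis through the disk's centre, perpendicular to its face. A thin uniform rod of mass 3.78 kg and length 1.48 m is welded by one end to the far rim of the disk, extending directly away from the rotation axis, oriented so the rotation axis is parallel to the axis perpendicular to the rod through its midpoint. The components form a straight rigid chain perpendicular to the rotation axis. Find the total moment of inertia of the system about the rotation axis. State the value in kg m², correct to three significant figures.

36.5

Solid sphere: I_cm = (2/5)MR² = (2/5)(5.35)(0.163)² = 0.056858 kg m²; centre at d = 0.163 m, so the parallel axis theorem gives I = 0.056858 + (5.35)(0.163)² = 0.199 kg m².
Thin ring: I_cm = MR² = (2.74)(0.513)² = 0.72108 kg m²; centre at d = 0.163 + 0.163 + 0.513 = 0.839 m, so the parallel axis theorem gives I = 0.72108 + (2.74)(0.839)² = 2.6498 kg m².
Solid disk: I_cm = (1/2)MR² = (1/2)(4.73)(0.161)² = 0.061303 kg m²; centre at d = 0.163 + 0.163 + 0.513 + 0.513 + 0.161 = 1.513 m, so the parallel axis theorem gives I = 0.061303 + (4.73)(1.513)² = 10.889 kg m².
Thin rod: I_cm = (1/12)ML² = (1/12)(3.78)(1.48)² = 0.68998 kg m²; centre at d = 0.163 + 0.163 + 0.513 + 0.513 + 0.161 + 0.161 + 0.74 = 2.414 m, so the parallel axis theorem gives I = 0.68998 + (3.78)(2.414)² = 22.718 kg m².
Total I = 0.199 + 2.6498 + 10.889 + 22.718 = 36.455 kg m².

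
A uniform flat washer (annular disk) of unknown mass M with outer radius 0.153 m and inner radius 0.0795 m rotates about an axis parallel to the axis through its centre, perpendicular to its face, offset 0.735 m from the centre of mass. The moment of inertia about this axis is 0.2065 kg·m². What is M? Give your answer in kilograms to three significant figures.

I = I_cm + Md² = (1/2)M(R²+r²) + Md² = M·[0.5·[(0.153)² + (0.0795)²] + (0.735)²] = M·0.55509.
So M = 0.2065 / 0.55509 = 0.37201 kg.

0.372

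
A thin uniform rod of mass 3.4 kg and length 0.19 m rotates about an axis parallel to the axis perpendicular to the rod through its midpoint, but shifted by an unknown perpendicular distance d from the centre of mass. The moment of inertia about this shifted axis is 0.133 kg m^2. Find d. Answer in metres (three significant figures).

0.190

About the centre-of-mass axis, I_cm = (1/12)ML² = (1/12)(3.4)(0.19)² = 0.010228 kg m^2.
Parallel axis theorem: I = I_cm + Md², so Md² = 0.133 − 0.010228 = 0.12277 kg m^2.
d = √(0.12277 / 3.4) = 0.19002 m.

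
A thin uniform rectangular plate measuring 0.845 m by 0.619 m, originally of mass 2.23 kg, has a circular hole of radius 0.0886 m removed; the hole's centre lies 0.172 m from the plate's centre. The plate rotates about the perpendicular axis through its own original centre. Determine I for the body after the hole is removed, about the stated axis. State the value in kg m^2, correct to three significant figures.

Unpierced body about its centre: I₀ = (1/12)M(a²+b²) = (1/12)(2.23)[(0.845)² + (0.619)²] = 0.20389 kg m^2.
The removed disk has mass m = M·πr²/(ab) = (2.23)·π(0.0886)²/(0.845·0.619) = 0.10514 kg (same uniform areal density).
Its moment of inertia about the rotation axis (parallel-axis theorem): I_hole = (1/2)mr² + md² = (1/2)(0.10514)(0.0886)² + (0.10514)(0.172)² = 0.0035232 kg m^2.
Treating the hole as negative mass, I = I₀ − I_hole = 0.20389 − 0.0035232 = 0.20037 kg m^2.

0.200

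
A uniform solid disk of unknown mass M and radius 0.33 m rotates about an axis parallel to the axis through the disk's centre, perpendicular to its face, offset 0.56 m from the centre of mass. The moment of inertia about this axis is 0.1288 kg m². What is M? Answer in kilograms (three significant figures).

I = I_cm + Md² = (1/2)MR² + Md² = M·[0.5·(0.33)² + (0.56)²] = M·0.36805.
So M = 0.1288 / 0.36805 = 0.34995 kg.

0.350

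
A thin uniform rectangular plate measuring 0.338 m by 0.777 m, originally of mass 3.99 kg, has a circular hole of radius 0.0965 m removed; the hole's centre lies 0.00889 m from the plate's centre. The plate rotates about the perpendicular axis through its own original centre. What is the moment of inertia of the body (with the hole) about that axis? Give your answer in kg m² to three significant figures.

0.237

Unpierced body about its centre: I₀ = (1/12)M(a²+b²) = (1/12)(3.99)[(0.338)² + (0.777)²] = 0.23873 kg m².
The removed disk has mass m = M·πr²/(ab) = (3.99)·π(0.0965)²/(0.338·0.777) = 0.44447 kg (same uniform areal density).
Its moment of inertia about the rotation axis (parallel-axis theorem): I_hole = (1/2)mr² + md² = (1/2)(0.44447)(0.0965)² + (0.44447)(0.00889)² = 0.0021046 kg m².
Treating the hole as negative mass, I = I₀ − I_hole = 0.23873 − 0.0021046 = 0.23662 kg m².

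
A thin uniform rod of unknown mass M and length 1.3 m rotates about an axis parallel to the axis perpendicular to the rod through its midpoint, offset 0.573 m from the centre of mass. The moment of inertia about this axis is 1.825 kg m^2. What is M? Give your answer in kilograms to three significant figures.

I = I_cm + Md² = (1/12)ML² + Md² = M·[0.0833333·(1.3)² + (0.573)²] = M·0.46916.
So M = 1.825 / 0.46916 = 3.8899 kg.

3.89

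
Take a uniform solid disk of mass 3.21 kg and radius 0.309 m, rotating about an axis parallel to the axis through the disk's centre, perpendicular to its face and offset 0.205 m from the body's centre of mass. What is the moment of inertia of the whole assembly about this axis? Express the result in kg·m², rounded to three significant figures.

I_cm = (1/2)MR² = (1/2)(3.21)(0.309)² = 0.15325 kg·m²; centre at d = 0.205 m, so I = I_cm + Md² gives I = 0.15325 + (3.21)(0.205)² = 0.28815 kg·m².

0.288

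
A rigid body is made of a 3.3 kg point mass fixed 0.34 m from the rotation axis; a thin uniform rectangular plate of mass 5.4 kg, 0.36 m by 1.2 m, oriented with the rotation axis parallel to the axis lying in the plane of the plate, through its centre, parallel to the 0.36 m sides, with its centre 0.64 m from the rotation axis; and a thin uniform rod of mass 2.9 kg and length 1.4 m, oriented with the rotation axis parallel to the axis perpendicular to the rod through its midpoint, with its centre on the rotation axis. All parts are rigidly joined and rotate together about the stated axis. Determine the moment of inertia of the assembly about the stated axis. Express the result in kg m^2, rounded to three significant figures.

3.71

Point mass: I_cm = 0; centre at d = 0.34 m, so the parallel axis theorem gives I = 0 + (3.3)(0.34)² = 0.38148 kg m^2.
Rectangular plate: I_cm = (1/12)Mb² = (1/12)(5.4)(1.2)² = 0.648 kg m^2; centre at d = 0.64 m, so the parallel axis theorem gives I = 0.648 + (5.4)(0.64)² = 2.8598 kg m^2.
Thin rod: I_cm = (1/12)ML² = (1/12)(2.9)(1.4)² = 0.47367 kg m^2; axis through the centre, so I = 0.47367 kg m^2.
Total I = 0.38148 + 2.8598 + 0.47367 = 3.715 kg m^2.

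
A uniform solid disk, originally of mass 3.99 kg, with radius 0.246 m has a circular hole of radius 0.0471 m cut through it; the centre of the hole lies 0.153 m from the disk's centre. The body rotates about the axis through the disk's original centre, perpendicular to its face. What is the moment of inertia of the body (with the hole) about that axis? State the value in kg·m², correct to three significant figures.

0.117

Unpierced body about its centre: I₀ = (1/2)MR² = (1/2)(3.99)(0.246)² = 0.12073 kg·m².
The removed disk has mass m = M·(r/R)² = (3.99)(0.0471/0.246)² = 0.14627 kg (same uniform areal density).
Its moment of inertia about the rotation axis (parallel-axis theorem): I_hole = (1/2)mr² + md² = (1/2)(0.14627)(0.0471)² + (0.14627)(0.153)² = 0.0035862 kg·m².
Treating the hole as negative mass, I = I₀ − I_hole = 0.12073 − 0.0035862 = 0.11714 kg·m².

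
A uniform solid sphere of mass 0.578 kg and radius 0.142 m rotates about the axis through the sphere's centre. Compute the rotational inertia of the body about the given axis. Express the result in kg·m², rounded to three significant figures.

0.00466

I_cm = (2/5)MR² = (2/5)(0.578)(0.142)² = 0.0046619 kg·m²; axis through the centre, so I = 0.0046619 kg·m².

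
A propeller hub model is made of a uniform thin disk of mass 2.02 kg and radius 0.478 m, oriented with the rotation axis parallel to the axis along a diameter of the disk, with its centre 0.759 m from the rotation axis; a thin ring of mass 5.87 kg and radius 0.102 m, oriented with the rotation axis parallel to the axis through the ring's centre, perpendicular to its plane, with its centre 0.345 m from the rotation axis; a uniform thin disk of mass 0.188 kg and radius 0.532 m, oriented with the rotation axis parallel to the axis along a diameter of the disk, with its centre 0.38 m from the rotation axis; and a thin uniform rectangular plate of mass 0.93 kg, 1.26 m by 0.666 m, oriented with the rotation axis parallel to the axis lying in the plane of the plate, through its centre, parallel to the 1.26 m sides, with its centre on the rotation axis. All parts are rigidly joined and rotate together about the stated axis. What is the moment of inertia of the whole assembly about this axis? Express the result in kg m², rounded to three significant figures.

Thin disk: I_cm = (1/4)MR² = (1/4)(2.02)(0.478)² = 0.11538 kg m²; centre at d = 0.759 m, so the parallel axis theorem gives I = 0.11538 + (2.02)(0.759)² = 1.2791 kg m².
Thin ring: I_cm = MR² = (5.87)(0.102)² = 0.061071 kg m²; centre at d = 0.345 m, so the parallel axis theorem gives I = 0.061071 + (5.87)(0.345)² = 0.75975 kg m².
Thin disk: I_cm = (1/4)MR² = (1/4)(0.188)(0.532)² = 0.013302 kg m²; centre at d = 0.38 m, so the parallel axis theorem gives I = 0.013302 + (0.188)(0.38)² = 0.040449 kg m².
Rectangular plate: I_cm = (1/12)Mb² = (1/12)(0.93)(0.666)² = 0.034376 kg m²; axis through the centre, so I = 0.034376 kg m².
Total I = 1.2791 + 0.75975 + 0.040449 + 0.034376 = 2.1136 kg m².

2.11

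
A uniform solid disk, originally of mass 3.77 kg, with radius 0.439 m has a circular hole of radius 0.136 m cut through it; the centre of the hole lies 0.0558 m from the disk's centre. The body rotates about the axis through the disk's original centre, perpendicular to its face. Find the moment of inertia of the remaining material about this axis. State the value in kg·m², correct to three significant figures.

Unpierced body about its centre: I₀ = (1/2)MR² = (1/2)(3.77)(0.439)² = 0.36328 kg·m².
The removed disk has mass m = M·(r/R)² = (3.77)(0.136/0.439)² = 0.36182 kg (same uniform areal density).
Its moment of inertia about the rotation axis (parallel-axis theorem): I_hole = (1/2)mr² + md² = (1/2)(0.36182)(0.136)² + (0.36182)(0.0558)² = 0.0044727 kg·m².
Treating the hole as negative mass, I = I₀ − I_hole = 0.36328 − 0.0044727 = 0.35881 kg·m².

0.359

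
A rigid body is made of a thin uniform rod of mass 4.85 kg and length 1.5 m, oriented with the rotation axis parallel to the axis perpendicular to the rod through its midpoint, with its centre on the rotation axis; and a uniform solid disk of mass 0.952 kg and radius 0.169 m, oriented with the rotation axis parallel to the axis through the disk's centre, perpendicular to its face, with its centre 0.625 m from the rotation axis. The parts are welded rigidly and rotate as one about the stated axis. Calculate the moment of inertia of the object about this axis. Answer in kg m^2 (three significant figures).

1.29

Thin rod: I_cm = (1/12)ML² = (1/12)(4.85)(1.5)² = 0.90937 kg m^2; axis through the centre, so I = 0.90937 kg m^2.
Solid disk: I_cm = (1/2)MR² = (1/2)(0.952)(0.169)² = 0.013595 kg m^2; centre at d = 0.625 m, so the parallel axis theorem gives I = 0.013595 + (0.952)(0.625)² = 0.38547 kg m^2.
Total I = 0.90937 + 0.38547 = 1.2948 kg m^2.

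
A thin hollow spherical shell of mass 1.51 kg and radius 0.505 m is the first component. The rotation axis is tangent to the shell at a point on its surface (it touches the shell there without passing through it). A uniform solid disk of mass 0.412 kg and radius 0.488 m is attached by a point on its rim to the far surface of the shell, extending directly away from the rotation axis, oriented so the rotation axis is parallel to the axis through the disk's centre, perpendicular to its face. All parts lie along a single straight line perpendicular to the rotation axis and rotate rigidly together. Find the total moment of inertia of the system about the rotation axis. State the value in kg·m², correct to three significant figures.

Spherical shell: I_cm = (2/3)MR² = (2/3)(1.51)(0.505)² = 0.25673 kg·m²; centre at d = 0.505 m, so I = I_cm + Md² gives I = 0.25673 + (1.51)(0.505)² = 0.64181 kg·m².
Solid disk: I_cm = (1/2)MR² = (1/2)(0.412)(0.488)² = 0.049058 kg·m²; centre at d = 0.505 + 0.505 + 0.488 = 1.498 m, so I = I_cm + Md² gives I = 0.049058 + (0.412)(1.498)² = 0.97359 kg·m².
Total I = 0.64181 + 0.97359 = 1.6154 kg·m².

1.62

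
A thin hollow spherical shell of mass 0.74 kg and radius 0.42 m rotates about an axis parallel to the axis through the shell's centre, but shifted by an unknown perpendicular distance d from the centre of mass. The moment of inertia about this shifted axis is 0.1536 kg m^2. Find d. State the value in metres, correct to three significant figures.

About the centre-of-mass axis, I_cm = (2/3)MR² = (2/3)(0.74)(0.42)² = 0.087024 kg m^2.
Parallel axis theorem: I = I_cm + Md², so Md² = 0.1536 − 0.087024 = 0.066576 kg m^2.
d = √(0.066576 / 0.74) = 0.29995 m.

0.300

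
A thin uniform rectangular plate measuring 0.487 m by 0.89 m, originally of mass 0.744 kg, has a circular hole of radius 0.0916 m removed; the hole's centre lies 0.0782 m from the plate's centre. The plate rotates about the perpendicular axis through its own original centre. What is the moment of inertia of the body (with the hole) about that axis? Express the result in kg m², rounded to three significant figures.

0.0633

Unpierced body about its centre: I₀ = (1/12)M(a²+b²) = (1/12)(0.744)[(0.487)² + (0.89)²] = 0.063815 kg m².
The removed disk has mass m = M·πr²/(ab) = (0.744)·π(0.0916)²/(0.487·0.89) = 0.045248 kg (same uniform areal density).
Its moment of inertia about the rotation axis (parallel-axis theorem): I_hole = (1/2)mr² + md² = (1/2)(0.045248)(0.0916)² + (0.045248)(0.0782)² = 0.00046653 kg m².
Treating the hole as negative mass, I = I₀ − I_hole = 0.063815 − 0.00046653 = 0.063348 kg m².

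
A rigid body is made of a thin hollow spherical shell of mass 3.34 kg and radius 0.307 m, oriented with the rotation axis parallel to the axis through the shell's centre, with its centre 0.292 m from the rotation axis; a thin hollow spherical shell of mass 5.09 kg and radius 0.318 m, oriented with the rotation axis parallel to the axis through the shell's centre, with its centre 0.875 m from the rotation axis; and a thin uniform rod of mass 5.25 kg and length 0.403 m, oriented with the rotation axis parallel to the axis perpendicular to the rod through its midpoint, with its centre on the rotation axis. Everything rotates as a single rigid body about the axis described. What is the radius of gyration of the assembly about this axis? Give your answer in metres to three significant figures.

0.593

Spherical shell: I_cm = (2/3)MR² = (2/3)(3.34)(0.307)² = 0.20986 kg·m²; centre at d = 0.292 m, so the parallel axis theorem gives I = 0.20986 + (3.34)(0.292)² = 0.49464 kg·m².
Spherical shell: I_cm = (2/3)MR² = (2/3)(5.09)(0.318)² = 0.34315 kg·m²; centre at d = 0.875 m, so the parallel axis theorem gives I = 0.34315 + (5.09)(0.875)² = 4.2402 kg·m².
Thin rod: I_cm = (1/12)ML² = (1/12)(5.25)(0.403)² = 0.071054 kg·m²; axis through the centre, so I = 0.071054 kg·m².
Total I = 4.8059 kg·m²; total mass M = 13.68 kg.
k = √(I/M) = √(4.8059/13.68) = 0.59271 m.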